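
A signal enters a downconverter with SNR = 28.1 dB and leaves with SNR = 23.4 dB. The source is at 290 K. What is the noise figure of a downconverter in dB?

NF (dB) = SNR_in(dB) − SNR_out(dB) when the source is at T₀
NF = 28.1 − 23.4 = 4.7 dB

4.7 dB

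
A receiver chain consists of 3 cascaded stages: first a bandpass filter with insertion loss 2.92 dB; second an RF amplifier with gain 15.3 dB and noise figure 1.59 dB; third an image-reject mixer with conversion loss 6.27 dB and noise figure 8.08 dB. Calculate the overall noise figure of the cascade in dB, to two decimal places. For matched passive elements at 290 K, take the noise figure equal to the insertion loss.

4.97 dB

Convert to linear (a loss of L dB is a gain of −L dB): F_i = 10^(NF_i/10), G_i = 10^(G_i,dB/10)
  Stage 1: F_1 = 10^(2.92/10) = 1.959, G_1 = 10^(−2.92/10) = 0.5105
  Stage 2: F_2 = 10^(1.59/10) = 1.442, G_2 = 10^(15.3/10) = 33.88
  Stage 3: F_3 = 10^(8.08/10) = 6.427, G_3 = 10^(−6.27/10) = 0.2360
Friis cascade:
  F = 1.959 + (1.442 − 1)/0.5105 + (6.427 − 1)/17.30 = 3.139
NF = 10 log₁₀(3.139) = 4.97 dB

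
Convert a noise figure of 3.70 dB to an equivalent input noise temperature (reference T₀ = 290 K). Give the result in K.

390 K

F = 10^(3.70/10) = 2.34423
T_e = (F − 1)·T₀ = (2.34423 − 1) × 290 = 390 K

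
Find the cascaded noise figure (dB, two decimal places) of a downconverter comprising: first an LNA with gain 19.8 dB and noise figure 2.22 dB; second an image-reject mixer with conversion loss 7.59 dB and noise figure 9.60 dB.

Convert to linear (a loss of L dB is a gain of −L dB): F_i = 10^(NF_i/10), G_i = 10^(G_i,dB/10)
  Stage 1: F_1 = 10^(2.22/10) = 1.667, G_1 = 10^(19.8/10) = 95.50
  Stage 2: F_2 = 10^(9.60/10) = 9.120, G_2 = 10^(−7.59/10) = 0.1742
Friis cascade:
  F = 1.667 + (9.120 − 1)/95.50 = 1.752
NF = 10 log₁₀(1.752) = 2.44 dB

2.44 dB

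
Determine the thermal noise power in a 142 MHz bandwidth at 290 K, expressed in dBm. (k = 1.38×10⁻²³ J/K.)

−92.5 dBm

P_n = kTB = 1.38×10⁻²³ × 290 × 1.42×10⁸ = 5.68×10⁻¹³ W
In dBm: 10 log₁₀(5.68×10⁻¹³ / 10⁻³) = −92.5 dBm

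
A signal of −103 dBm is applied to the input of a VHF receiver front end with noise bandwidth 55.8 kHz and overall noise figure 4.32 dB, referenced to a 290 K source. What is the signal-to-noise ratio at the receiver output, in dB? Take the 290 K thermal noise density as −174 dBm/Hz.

Noise floor: N = −174 + 10 log₁₀(B) + NF
10 log₁₀(5.58×10⁴) = 47.47 dB
N = −174 + 47.47 + 4.32 = −122.21 dBm
SNR = P_sig − N = −103 − (−122.21) = 19.21 dB → 19.2 dB

19.2 dB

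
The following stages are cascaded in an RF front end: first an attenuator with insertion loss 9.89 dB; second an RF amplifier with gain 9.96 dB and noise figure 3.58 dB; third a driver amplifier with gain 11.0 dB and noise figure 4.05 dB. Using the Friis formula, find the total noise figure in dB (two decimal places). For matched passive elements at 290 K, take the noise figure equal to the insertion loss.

Convert to linear (a loss of L dB is a gain of −L dB): F_i = 10^(NF_i/10), G_i = 10^(G_i,dB/10)
  Stage 1: F_1 = 10^(9.89/10) = 9.750, G_1 = 10^(−9.89/10) = 0.1026
  Stage 2: F_2 = 10^(3.58/10) = 2.280, G_2 = 10^(9.96/10) = 9.908
  Stage 3: F_3 = 10^(4.05/10) = 2.541, G_3 = 10^(11.0/10) = 12.59
Friis cascade:
  F = 9.750 + (2.280 − 1)/0.1026 + (2.541 − 1)/1.016 = 23.75
NF = 10 log₁₀(23.75) = 13.76 dB

13.76 dB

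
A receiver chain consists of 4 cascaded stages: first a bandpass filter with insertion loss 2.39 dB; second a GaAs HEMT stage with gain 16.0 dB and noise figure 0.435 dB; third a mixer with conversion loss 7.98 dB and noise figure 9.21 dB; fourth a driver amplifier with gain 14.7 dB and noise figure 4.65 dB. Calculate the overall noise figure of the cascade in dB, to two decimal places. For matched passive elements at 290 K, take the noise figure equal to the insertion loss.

4.41 dB

Convert to linear (a loss of L dB is a gain of −L dB): F_i = 10^(NF_i/10), G_i = 10^(G_i,dB/10)
  Stage 1: F_1 = 10^(2.39/10) = 1.734, G_1 = 10^(−2.39/10) = 0.5768
  Stage 2: F_2 = 10^(0.435/10) = 1.105, G_2 = 10^(16.0/10) = 39.81
  Stage 3: F_3 = 10^(9.21/10) = 8.337, G_3 = 10^(−7.98/10) = 0.1592
  Stage 4: F_4 = 10^(4.65/10) = 2.917, G_4 = 10^(14.7/10) = 29.51
Friis cascade:
  F = 1.734 + (1.105 − 1)/0.5768 + (8.337 − 1)/22.96 + (2.917 − 1)/3.656 = 2.760
NF = 10 log₁₀(2.760) = 4.41 dB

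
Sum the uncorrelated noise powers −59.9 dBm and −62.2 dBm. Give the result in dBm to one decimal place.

−57.9 dBm

Convert to linear, add, convert back:
P₁ = 1.02×10⁻⁹ W, P₂ = 6.03×10⁻¹⁰ W
P_tot = 1.63×10⁻⁹ W → 10 log₁₀(P_tot / 10⁻³) = −57.9 dBm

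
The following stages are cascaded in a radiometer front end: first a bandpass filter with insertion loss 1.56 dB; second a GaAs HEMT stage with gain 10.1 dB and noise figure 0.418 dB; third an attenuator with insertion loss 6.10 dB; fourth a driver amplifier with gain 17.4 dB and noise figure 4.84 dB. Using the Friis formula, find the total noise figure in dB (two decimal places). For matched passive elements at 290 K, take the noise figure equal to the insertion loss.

5.02 dB

Convert to linear (a loss of L dB is a gain of −L dB): F_i = 10^(NF_i/10), G_i = 10^(G_i,dB/10)
  Stage 1: F_1 = 10^(1.56/10) = 1.432, G_1 = 10^(−1.56/10) = 0.6982
  Stage 2: F_2 = 10^(0.418/10) = 1.101, G_2 = 10^(10.1/10) = 10.23
  Stage 3: F_3 = 10^(6.10/10) = 4.074, G_3 = 10^(−6.10/10) = 0.2455
  Stage 4: F_4 = 10^(4.84/10) = 3.048, G_4 = 10^(17.4/10) = 54.95
Friis cascade:
  F = 1.432 + (1.101 − 1)/0.6982 + (4.074 − 1)/7.145 + (3.048 − 1)/1.754 = 3.175
NF = 10 log₁₀(3.175) = 5.02 dB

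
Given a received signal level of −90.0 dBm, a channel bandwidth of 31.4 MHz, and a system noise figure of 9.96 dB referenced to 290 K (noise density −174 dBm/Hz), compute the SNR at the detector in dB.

−0.9 dB

Noise floor: N = −174 + 10 log₁₀(B) + NF
10 log₁₀(3.14×10⁷) = 74.97 dB
N = −174 + 74.97 + 9.96 = −89.07 dBm
SNR = P_sig − N = −90.0 − (−89.07) = −0.93 dB → −0.9 dB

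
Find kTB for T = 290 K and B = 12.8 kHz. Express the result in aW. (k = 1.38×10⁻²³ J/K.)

51.2 aW

P_n = kTB = 1.38×10⁻²³ × 290 × 1.28×10⁴ = 5.12×10⁻¹⁷ W = 51.2 aW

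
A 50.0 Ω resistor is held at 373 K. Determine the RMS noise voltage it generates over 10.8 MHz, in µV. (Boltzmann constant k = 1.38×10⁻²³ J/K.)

V_n = √(4kTRB)
4kTRB = 4 × 1.38×10⁻²³ × 373 × 5.00×10¹ × 1.08×10⁷ = 1.11×10⁻¹¹ V²
V_n = √(1.11×10⁻¹¹) = 3.33×10⁻⁶ V = 3.33 µV

3.33 µV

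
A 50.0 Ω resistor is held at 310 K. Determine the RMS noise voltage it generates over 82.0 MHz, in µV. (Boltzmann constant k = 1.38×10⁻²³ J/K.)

V_n = √(4kTRB)
4kTRB = 4 × 1.38×10⁻²³ × 310 × 5.00×10¹ × 8.20×10⁷ = 7.02×10⁻¹¹ V²
V_n = √(7.02×10⁻¹¹) = 8.38×10⁻⁶ V = 8.38 µV

8.38 µV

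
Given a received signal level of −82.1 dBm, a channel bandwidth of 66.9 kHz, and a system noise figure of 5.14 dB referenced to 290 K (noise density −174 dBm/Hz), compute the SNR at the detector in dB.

38.5 dB

Noise floor: N = −174 + 10 log₁₀(B) + NF
10 log₁₀(6.69×10⁴) = 48.25 dB
N = −174 + 48.25 + 5.14 = −120.61 dBm
SNR = P_sig − N = −82.1 − (−120.61) = 38.51 dB → 38.5 dB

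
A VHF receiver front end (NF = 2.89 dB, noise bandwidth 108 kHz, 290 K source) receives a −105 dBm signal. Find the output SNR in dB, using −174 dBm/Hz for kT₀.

Noise floor: N = −174 + 10 log₁₀(B) + NF
10 log₁₀(1.08×10⁵) = 50.33 dB
N = −174 + 50.33 + 2.89 = −120.78 dBm
SNR = P_sig − N = −105 − (−120.78) = 15.78 dB → 15.8 dB

15.8 dB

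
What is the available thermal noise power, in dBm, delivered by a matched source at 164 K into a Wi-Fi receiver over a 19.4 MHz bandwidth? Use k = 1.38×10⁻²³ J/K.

−103.6 dBm

P_n = kTB = 1.38×10⁻²³ × 164 × 1.94×10⁷ = 4.39×10⁻¹⁴ W
In dBm: 10 log₁₀(4.39×10⁻¹⁴ / 10⁻³) = −103.6 dBm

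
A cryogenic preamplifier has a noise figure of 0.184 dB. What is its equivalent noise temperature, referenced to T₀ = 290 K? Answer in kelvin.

F = 10^(0.184/10) = 1.04328
T_e = (F − 1)·T₀ = (1.04328 − 1) × 290 = 12.6 K

12.6 K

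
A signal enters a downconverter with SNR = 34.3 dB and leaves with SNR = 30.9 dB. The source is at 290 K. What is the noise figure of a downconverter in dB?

NF (dB) = SNR_in(dB) − SNR_out(dB) when the source is at T₀
NF = 34.3 − 30.9 = 3.4 dB

3.4 dB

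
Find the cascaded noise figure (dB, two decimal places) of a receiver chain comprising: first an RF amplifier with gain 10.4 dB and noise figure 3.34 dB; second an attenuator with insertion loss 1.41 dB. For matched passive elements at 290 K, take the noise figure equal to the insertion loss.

Convert to linear (a loss of L dB is a gain of −L dB): F_i = 10^(NF_i/10), G_i = 10^(G_i,dB/10)
  Stage 1: F_1 = 10^(3.34/10) = 2.158, G_1 = 10^(10.4/10) = 10.96
  Stage 2: F_2 = 10^(1.41/10) = 1.384, G_2 = 10^(−1.41/10) = 0.7228
Friis cascade:
  F = 2.158 + (1.384 − 1)/10.96 = 2.193
NF = 10 log₁₀(2.193) = 3.41 dB

3.41 dB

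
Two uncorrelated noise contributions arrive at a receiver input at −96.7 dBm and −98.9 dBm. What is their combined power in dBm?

−94.7 dBm

Convert to linear, add, convert back:
P₁ = 2.14×10⁻¹³ W, P₂ = 1.29×10⁻¹³ W
P_tot = 3.43×10⁻¹³ W → 10 log₁₀(P_tot / 10⁻³) = −94.7 dBm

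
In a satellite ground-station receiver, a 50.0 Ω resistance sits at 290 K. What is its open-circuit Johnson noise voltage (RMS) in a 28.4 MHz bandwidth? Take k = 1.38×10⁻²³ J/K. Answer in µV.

V_n = √(4kTRB)
4kTRB = 4 × 1.38×10⁻²³ × 290 × 5.00×10¹ × 2.84×10⁷ = 2.27×10⁻¹¹ V²
V_n = √(2.27×10⁻¹¹) = 4.77×10⁻⁶ V = 4.77 µV

4.77 µV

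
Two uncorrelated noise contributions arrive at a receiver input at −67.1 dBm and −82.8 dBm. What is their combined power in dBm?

−67.0 dBm

Convert to linear, add, convert back:
P₁ = 1.95×10⁻¹⁰ W, P₂ = 5.25×10⁻¹² W
P_tot = 2.00×10⁻¹⁰ W → 10 log₁₀(P_tot / 10⁻³) = −67.0 dBm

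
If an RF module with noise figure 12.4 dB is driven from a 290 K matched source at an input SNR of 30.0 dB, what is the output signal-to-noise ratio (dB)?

17.6 dB

By definition F = SNR_in/SNR_out, so in dB: SNR_out = SNR_in − NF
SNR_out = 30.0 − 12.4 = 17.6 dB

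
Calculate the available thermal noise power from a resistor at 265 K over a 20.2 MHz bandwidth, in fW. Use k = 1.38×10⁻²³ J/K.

73.9 fW

P_n = kTB = 1.38×10⁻²³ × 265 × 2.02×10⁷ = 7.39×10⁻¹⁴ W = 73.9 fW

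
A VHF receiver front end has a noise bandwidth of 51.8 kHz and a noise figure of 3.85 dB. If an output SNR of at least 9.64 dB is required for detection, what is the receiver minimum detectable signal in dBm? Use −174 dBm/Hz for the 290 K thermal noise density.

Sensitivity = −174 + 10 log₁₀(B) + NF + SNR_min
= −174 + 47.14 + 3.85 + 9.64
= −113.37 dBm → −113.4 dBm

−113.4 dBm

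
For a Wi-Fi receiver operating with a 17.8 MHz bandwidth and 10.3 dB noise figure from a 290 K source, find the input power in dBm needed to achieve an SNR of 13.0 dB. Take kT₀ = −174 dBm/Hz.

Sensitivity = −174 + 10 log₁₀(B) + NF + SNR_min
= −174 + 72.5 + 10.3 + 13.0
= −78.2 dBm → −78.2 dBm

−78.2 dBm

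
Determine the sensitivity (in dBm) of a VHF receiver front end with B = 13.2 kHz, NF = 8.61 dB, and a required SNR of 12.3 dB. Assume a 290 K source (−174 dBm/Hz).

Sensitivity = −174 + 10 log₁₀(B) + NF + SNR_min
= −174 + 41.21 + 8.61 + 12.3
= −111.88 dBm → −111.9 dBm

−111.9 dBm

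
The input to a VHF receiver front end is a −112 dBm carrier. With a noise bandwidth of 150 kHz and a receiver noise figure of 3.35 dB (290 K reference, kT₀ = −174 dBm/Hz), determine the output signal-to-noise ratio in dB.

6.9 dB

Noise floor: N = −174 + 10 log₁₀(B) + NF
10 log₁₀(1.50×10⁵) = 51.76 dB
N = −174 + 51.76 + 3.35 = −118.89 dBm
SNR = P_sig − N = −112 − (−118.89) = 6.89 dB → 6.9 dB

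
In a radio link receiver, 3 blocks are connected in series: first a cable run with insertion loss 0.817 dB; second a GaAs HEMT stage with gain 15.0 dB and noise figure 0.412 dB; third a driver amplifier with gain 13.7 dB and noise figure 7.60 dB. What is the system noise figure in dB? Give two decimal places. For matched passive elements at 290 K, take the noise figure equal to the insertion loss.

1.79 dB

Convert to linear (a loss of L dB is a gain of −L dB): F_i = 10^(NF_i/10), G_i = 10^(G_i,dB/10)
  Stage 1: F_1 = 10^(0.817/10) = 1.207, G_1 = 10^(−0.817/10) = 0.8285
  Stage 2: F_2 = 10^(0.412/10) = 1.100, G_2 = 10^(15.0/10) = 31.62
  Stage 3: F_3 = 10^(7.60/10) = 5.754, G_3 = 10^(13.7/10) = 23.44
Friis cascade:
  F = 1.207 + (1.100 − 1)/0.8285 + (5.754 − 1)/26.20 = 1.509
NF = 10 log₁₀(1.509) = 1.79 dB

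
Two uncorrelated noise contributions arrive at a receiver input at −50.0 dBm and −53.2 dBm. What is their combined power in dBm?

Convert to linear, add, convert back:
P₁ = 1.00×10⁻⁸ W, P₂ = 4.79×10⁻⁹ W
P_tot = 1.48×10⁻⁸ W → 10 log₁₀(P_tot / 10⁻³) = −48.3 dBm

−48.3 dBm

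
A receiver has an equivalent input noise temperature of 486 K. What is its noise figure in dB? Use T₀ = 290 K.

4.27 dB

F = 1 + T_e/T₀ = 1 + 486/290 = 2.67586
NF = 10 log₁₀(2.67586) = 4.27 dB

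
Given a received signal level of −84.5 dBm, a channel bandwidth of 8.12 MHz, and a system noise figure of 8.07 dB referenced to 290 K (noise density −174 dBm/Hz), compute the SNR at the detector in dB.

Noise floor: N = −174 + 10 log₁₀(B) + NF
10 log₁₀(8.12×10⁶) = 69.1 dB
N = −174 + 69.1 + 8.07 = −96.83 dBm
SNR = P_sig − N = −84.5 − (−96.83) = 12.33 dB → 12.3 dB

12.3 dB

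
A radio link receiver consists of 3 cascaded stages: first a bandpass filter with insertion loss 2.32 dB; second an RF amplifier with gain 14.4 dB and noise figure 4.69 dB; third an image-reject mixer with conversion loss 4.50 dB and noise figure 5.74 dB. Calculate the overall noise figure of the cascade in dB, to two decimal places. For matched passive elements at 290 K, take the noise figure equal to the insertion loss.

Convert to linear (a loss of L dB is a gain of −L dB): F_i = 10^(NF_i/10), G_i = 10^(G_i,dB/10)
  Stage 1: F_1 = 10^(2.32/10) = 1.706, G_1 = 10^(−2.32/10) = 0.5861
  Stage 2: F_2 = 10^(4.69/10) = 2.944, G_2 = 10^(14.4/10) = 27.54
  Stage 3: F_3 = 10^(5.74/10) = 3.750, G_3 = 10^(−4.50/10) = 0.3548
Friis cascade:
  F = 1.706 + (2.944 − 1)/0.5861 + (3.750 − 1)/16.14 = 5.194
NF = 10 log₁₀(5.194) = 7.15 dB

7.15 dB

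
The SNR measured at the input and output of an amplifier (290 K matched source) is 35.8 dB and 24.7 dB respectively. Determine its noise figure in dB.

11.1 dB

NF (dB) = SNR_in(dB) − SNR_out(dB) when the source is at T₀
NF = 35.8 − 24.7 = 11.1 dB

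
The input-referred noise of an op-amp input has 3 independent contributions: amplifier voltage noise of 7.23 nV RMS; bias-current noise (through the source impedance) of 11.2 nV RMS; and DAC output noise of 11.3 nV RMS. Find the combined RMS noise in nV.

Uncorrelated sources add in power (mean-square): V_tot = √(ΣV_i²)
V_tot = √[(7.23×10⁻⁹)² + (1.12×10⁻⁸)² + (1.13×10⁻⁸)²] = 1.75×10⁻⁸ V = 17.5 nV

17.5 nV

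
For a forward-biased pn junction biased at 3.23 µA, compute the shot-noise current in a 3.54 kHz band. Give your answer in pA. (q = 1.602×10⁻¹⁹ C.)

I_n = √(2qI·B)
2qI·B = 2 × 1.602×10⁻¹⁹ × 3.23×10⁻⁶ × 3.54×10³ = 3.66×10⁻²¹ A²
I_n = √(3.66×10⁻²¹) = 6.05×10⁻¹¹ A = 60.5 pA

60.5 pA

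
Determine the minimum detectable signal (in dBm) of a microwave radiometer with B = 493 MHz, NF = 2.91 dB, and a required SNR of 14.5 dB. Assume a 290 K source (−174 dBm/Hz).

Sensitivity = −174 + 10 log₁₀(B) + NF + SNR_min
= −174 + 86.93 + 2.91 + 14.5
= −69.66 dBm → −69.7 dBm

−69.7 dBm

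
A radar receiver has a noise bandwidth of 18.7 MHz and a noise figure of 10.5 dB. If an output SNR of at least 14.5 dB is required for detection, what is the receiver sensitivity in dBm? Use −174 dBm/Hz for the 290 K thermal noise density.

Sensitivity = −174 + 10 log₁₀(B) + NF + SNR_min
= −174 + 72.72 + 10.5 + 14.5
= −76.28 dBm → −76.3 dBm

−76.3 dBm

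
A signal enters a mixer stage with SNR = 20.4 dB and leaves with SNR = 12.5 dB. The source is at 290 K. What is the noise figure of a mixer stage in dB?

NF (dB) = SNR_in(dB) − SNR_out(dB) when the source is at T₀
NF = 20.4 − 12.5 = 7.9 dB

7.9 dB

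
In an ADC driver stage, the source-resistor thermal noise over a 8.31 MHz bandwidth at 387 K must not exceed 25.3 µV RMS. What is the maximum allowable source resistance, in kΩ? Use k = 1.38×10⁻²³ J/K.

3.61 kΩ

Johnson–Nyquist: V_n = √(4kTRB) ⇒ R = V_n² / (4kTB)
4kTB = 4 × 1.38×10⁻²³ × 387 × 8.31×10⁶ = 1.78×10⁻¹³
R = (2.53×10⁻⁵)² / 1.78×10⁻¹³ = 3.61×10³ Ω = 3.61 kΩ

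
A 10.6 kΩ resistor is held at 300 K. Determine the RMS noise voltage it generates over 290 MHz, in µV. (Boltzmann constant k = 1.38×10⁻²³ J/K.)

226 µV

V_n = √(4kTRB)
4kTRB = 4 × 1.38×10⁻²³ × 300 × 1.06×10⁴ × 2.90×10⁸ = 5.09×10⁻⁸ V²
V_n = √(5.09×10⁻⁸) = 2.26×10⁻⁴ V = 226 µV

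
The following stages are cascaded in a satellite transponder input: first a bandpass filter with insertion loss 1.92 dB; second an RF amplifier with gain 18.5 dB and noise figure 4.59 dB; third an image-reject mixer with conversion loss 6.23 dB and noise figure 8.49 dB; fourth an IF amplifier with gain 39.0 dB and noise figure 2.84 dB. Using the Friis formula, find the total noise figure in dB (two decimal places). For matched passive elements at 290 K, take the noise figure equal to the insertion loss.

Convert to linear (a loss of L dB is a gain of −L dB): F_i = 10^(NF_i/10), G_i = 10^(G_i,dB/10)
  Stage 1: F_1 = 10^(1.92/10) = 1.556, G_1 = 10^(−1.92/10) = 0.6427
  Stage 2: F_2 = 10^(4.59/10) = 2.877, G_2 = 10^(18.5/10) = 70.79
  Stage 3: F_3 = 10^(8.49/10) = 7.063, G_3 = 10^(−6.23/10) = 0.2382
  Stage 4: F_4 = 10^(2.84/10) = 1.923, G_4 = 10^(39.0/10) = 7943
Friis cascade:
  F = 1.556 + (2.877 − 1)/0.6427 + (7.063 − 1)/45.50 + (1.923 − 1)/10.84 = 4.696
NF = 10 log₁₀(4.696) = 6.72 dB

6.72 dB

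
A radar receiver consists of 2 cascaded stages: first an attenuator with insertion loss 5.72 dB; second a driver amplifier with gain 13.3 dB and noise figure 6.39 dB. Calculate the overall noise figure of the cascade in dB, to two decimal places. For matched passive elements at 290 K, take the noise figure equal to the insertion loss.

Convert to linear (a loss of L dB is a gain of −L dB): F_i = 10^(NF_i/10), G_i = 10^(G_i,dB/10)
  Stage 1: F_1 = 10^(5.72/10) = 3.733, G_1 = 10^(−5.72/10) = 0.2679
  Stage 2: F_2 = 10^(6.39/10) = 4.355, G_2 = 10^(13.3/10) = 21.38
Friis cascade:
  F = 3.733 + (4.355 − 1)/0.2679 = 16.26
NF = 10 log₁₀(16.26) = 12.11 dB

12.11 dB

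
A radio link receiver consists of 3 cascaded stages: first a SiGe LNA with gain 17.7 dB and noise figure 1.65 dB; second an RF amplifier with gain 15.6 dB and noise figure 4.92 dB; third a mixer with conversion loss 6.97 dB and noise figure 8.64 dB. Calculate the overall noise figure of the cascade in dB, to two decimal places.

1.76 dB

Convert to linear (a loss of L dB is a gain of −L dB): F_i = 10^(NF_i/10), G_i = 10^(G_i,dB/10)
  Stage 1: F_1 = 10^(1.65/10) = 1.462, G_1 = 10^(17.7/10) = 58.88
  Stage 2: F_2 = 10^(4.92/10) = 3.105, G_2 = 10^(15.6/10) = 36.31
  Stage 3: F_3 = 10^(8.64/10) = 7.311, G_3 = 10^(−6.97/10) = 0.2009
Friis cascade:
  F = 1.462 + (3.105 − 1)/58.88 + (7.311 − 1)/2138 = 1.501
NF = 10 log₁₀(1.501) = 1.76 dB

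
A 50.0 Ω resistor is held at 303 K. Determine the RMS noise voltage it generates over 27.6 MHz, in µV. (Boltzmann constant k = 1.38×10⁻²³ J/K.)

4.80 µV

V_n = √(4kTRB)
4kTRB = 4 × 1.38×10⁻²³ × 303 × 5.00×10¹ × 2.76×10⁷ = 2.31×10⁻¹¹ V²
V_n = √(2.31×10⁻¹¹) = 4.80×10⁻⁶ V = 4.80 µV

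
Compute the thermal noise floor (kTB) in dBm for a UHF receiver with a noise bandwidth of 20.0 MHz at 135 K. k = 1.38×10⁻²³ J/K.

P_n = kTB = 1.38×10⁻²³ × 135 × 2.00×10⁷ = 3.73×10⁻¹⁴ W
In dBm: 10 log₁₀(3.73×10⁻¹⁴ / 10⁻³) = −104.3 dBm

−104.3 dBm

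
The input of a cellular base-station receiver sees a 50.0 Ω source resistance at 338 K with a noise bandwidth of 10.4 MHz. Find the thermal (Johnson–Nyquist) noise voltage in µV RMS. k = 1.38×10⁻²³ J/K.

V_n = √(4kTRB)
4kTRB = 4 × 1.38×10⁻²³ × 338 × 5.00×10¹ × 1.04×10⁷ = 9.70×10⁻¹² V²
V_n = √(9.70×10⁻¹²) = 3.11×10⁻⁶ V = 3.11 µV

3.11 µV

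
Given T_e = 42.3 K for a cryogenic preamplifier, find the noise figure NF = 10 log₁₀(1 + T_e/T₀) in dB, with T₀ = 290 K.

F = 1 + T_e/T₀ = 1 + 42.3/290 = 1.14586
NF = 10 log₁₀(1.14586) = 0.591 dB

0.591 dB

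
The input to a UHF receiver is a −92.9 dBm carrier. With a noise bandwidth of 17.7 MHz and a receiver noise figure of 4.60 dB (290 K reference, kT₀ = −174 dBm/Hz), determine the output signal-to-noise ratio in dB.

4.0 dB

Noise floor: N = −174 + 10 log₁₀(B) + NF
10 log₁₀(1.77×10⁷) = 72.48 dB
N = −174 + 72.48 + 4.60 = −96.92 dBm
SNR = P_sig − N = −92.9 − (−96.92) = 4.02 dB → 4.0 dB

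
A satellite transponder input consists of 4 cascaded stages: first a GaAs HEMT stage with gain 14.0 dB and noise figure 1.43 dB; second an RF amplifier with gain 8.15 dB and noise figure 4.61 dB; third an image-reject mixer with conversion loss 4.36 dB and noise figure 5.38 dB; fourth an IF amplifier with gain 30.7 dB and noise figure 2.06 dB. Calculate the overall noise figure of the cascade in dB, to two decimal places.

Convert to linear (a loss of L dB is a gain of −L dB): F_i = 10^(NF_i/10), G_i = 10^(G_i,dB/10)
  Stage 1: F_1 = 10^(1.43/10) = 1.390, G_1 = 10^(14.0/10) = 25.12
  Stage 2: F_2 = 10^(4.61/10) = 2.891, G_2 = 10^(8.15/10) = 6.531
  Stage 3: F_3 = 10^(5.38/10) = 3.451, G_3 = 10^(−4.36/10) = 0.3664
  Stage 4: F_4 = 10^(2.06/10) = 1.607, G_4 = 10^(30.7/10) = 1175
Friis cascade:
  F = 1.390 + (2.891 − 1)/25.12 + (3.451 − 1)/164.1 + (1.607 − 1)/60.12 = 1.490
NF = 10 log₁₀(1.490) = 1.73 dB

1.73 dB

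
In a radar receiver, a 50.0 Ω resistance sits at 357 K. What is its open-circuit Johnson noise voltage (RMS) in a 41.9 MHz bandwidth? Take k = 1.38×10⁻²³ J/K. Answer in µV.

6.43 µV

V_n = √(4kTRB)
4kTRB = 4 × 1.38×10⁻²³ × 357 × 5.00×10¹ × 4.19×10⁷ = 4.13×10⁻¹¹ V²
V_n = √(4.13×10⁻¹¹) = 6.43×10⁻⁶ V = 6.43 µV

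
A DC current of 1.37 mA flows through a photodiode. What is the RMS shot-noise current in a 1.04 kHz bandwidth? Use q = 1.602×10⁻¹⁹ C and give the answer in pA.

I_n = √(2qI·B)
2qI·B = 2 × 1.602×10⁻¹⁹ × 1.37×10⁻³ × 1.04×10³ = 4.57×10⁻¹⁹ A²
I_n = √(4.57×10⁻¹⁹) = 6.76×10⁻¹⁰ A = 676 pA

676 pA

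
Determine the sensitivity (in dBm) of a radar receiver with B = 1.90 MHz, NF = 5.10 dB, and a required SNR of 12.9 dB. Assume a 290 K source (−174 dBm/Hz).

−93.2 dBm

Sensitivity = −174 + 10 log₁₀(B) + NF + SNR_min
= −174 + 62.79 + 5.10 + 12.9
= −93.21 dBm → −93.2 dBm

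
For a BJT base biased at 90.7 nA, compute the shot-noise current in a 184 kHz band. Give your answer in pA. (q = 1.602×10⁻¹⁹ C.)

I_n = √(2qI·B)
2qI·B = 2 × 1.602×10⁻¹⁹ × 9.07×10⁻⁸ × 1.84×10⁵ = 5.35×10⁻²¹ A²
I_n = √(5.35×10⁻²¹) = 7.31×10⁻¹¹ A = 73.1 pA

73.1 pA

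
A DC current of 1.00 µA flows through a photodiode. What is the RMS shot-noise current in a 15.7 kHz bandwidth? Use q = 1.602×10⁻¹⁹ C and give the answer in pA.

70.9 pA

I_n = √(2qI·B)
2qI·B = 2 × 1.602×10⁻¹⁹ × 1.00×10⁻⁶ × 1.57×10⁴ = 5.03×10⁻²¹ A²
I_n = √(5.03×10⁻²¹) = 7.09×10⁻¹¹ A = 70.9 pA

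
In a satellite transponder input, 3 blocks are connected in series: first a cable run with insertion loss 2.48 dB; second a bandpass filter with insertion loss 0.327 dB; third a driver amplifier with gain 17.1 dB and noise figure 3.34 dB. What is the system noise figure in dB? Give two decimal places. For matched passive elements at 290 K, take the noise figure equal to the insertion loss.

Convert to linear (a loss of L dB is a gain of −L dB): F_i = 10^(NF_i/10), G_i = 10^(G_i,dB/10)
  Stage 1: F_1 = 10^(2.48/10) = 1.770, G_1 = 10^(−2.48/10) = 0.5649
  Stage 2: F_2 = 10^(0.327/10) = 1.078, G_2 = 10^(−0.327/10) = 0.9275
  Stage 3: F_3 = 10^(3.34/10) = 2.158, G_3 = 10^(17.1/10) = 51.29
Friis cascade:
  F = 1.770 + (1.078 − 1)/0.5649 + (2.158 − 1)/0.5240 = 4.118
NF = 10 log₁₀(4.118) = 6.15 dB

6.15 dB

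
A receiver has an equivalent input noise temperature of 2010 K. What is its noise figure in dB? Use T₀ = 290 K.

F = 1 + T_e/T₀ = 1 + 2010/290 = 7.93103
NF = 10 log₁₀(7.93103) = 8.99 dB

8.99 dB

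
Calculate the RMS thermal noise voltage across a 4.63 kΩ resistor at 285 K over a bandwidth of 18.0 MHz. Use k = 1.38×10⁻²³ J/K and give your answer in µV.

V_n = √(4kTRB)
4kTRB = 4 × 1.38×10⁻²³ × 285 × 4.63×10³ × 1.80×10⁷ = 1.31×10⁻⁹ V²
V_n = √(1.31×10⁻⁹) = 3.62×10⁻⁵ V = 36.2 µV

36.2 µV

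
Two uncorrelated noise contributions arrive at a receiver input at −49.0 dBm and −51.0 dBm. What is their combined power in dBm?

−46.9 dBm

Convert to linear, add, convert back:
P₁ = 1.26×10⁻⁸ W, P₂ = 7.94×10⁻⁹ W
P_tot = 2.05×10⁻⁸ W → 10 log₁₀(P_tot / 10⁻³) = −46.9 dBm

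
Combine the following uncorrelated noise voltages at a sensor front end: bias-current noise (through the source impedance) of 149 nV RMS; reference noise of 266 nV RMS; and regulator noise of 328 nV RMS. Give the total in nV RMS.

Uncorrelated sources add in power (mean-square): V_tot = √(ΣV_i²)
V_tot = √[(1.49×10⁻⁷)² + (2.66×10⁻⁷)² + (3.28×10⁻⁷)²] = 4.48×10⁻⁷ V = 448 nV

448 nV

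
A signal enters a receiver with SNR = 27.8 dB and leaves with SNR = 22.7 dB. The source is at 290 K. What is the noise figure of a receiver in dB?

5.1 dB

NF (dB) = SNR_in(dB) − SNR_out(dB) when the source is at T₀
NF = 27.8 − 22.7 = 5.1 dB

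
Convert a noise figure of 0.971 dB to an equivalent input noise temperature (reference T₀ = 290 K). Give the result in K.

F = 10^(0.971/10) = 1.25055
T_e = (F − 1)·T₀ = (1.25055 − 1) × 290 = 72.7 K

72.7 K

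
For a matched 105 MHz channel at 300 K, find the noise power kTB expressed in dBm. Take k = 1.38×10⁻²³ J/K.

P_n = kTB = 1.38×10⁻²³ × 300 × 1.05×10⁸ = 4.35×10⁻¹³ W
In dBm: 10 log₁₀(4.35×10⁻¹³ / 10⁻³) = −93.6 dBm

−93.6 dBm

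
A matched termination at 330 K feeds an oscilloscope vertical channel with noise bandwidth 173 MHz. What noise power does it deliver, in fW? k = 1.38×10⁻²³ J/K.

P_n = kTB = 1.38×10⁻²³ × 330 × 1.73×10⁸ = 7.88×10⁻¹³ W = 788 fW

788 fW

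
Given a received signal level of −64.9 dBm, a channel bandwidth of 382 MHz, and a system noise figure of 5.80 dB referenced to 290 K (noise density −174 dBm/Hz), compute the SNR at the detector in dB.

Noise floor: N = −174 + 10 log₁₀(B) + NF
10 log₁₀(3.82×10⁸) = 85.82 dB
N = −174 + 85.82 + 5.80 = −82.38 dBm
SNR = P_sig − N = −64.9 − (−82.38) = 17.48 dB → 17.5 dB

17.5 dB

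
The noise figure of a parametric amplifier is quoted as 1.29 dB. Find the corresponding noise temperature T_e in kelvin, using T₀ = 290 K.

100 K

F = 10^(1.29/10) = 1.34586
T_e = (F − 1)·T₀ = (1.34586 − 1) × 290 = 100 K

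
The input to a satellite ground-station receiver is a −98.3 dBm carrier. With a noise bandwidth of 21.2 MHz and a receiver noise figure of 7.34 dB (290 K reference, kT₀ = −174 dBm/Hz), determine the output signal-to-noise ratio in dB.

−4.9 dB

Noise floor: N = −174 + 10 log₁₀(B) + NF
10 log₁₀(2.12×10⁷) = 73.26 dB
N = −174 + 73.26 + 7.34 = −93.40 dBm
SNR = P_sig − N = −98.3 − (−93.40) = −4.90 dB → −4.9 dB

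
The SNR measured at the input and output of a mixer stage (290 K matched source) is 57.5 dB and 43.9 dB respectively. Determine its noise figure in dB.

NF (dB) = SNR_in(dB) − SNR_out(dB) when the source is at T₀
NF = 57.5 − 43.9 = 13.6 dB

13.6 dB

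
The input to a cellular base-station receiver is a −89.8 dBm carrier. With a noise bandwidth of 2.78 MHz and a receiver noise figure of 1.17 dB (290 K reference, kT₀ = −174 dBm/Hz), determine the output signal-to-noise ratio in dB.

18.6 dB

Noise floor: N = −174 + 10 log₁₀(B) + NF
10 log₁₀(2.78×10⁶) = 64.44 dB
N = −174 + 64.44 + 1.17 = −108.39 dBm
SNR = P_sig − N = −89.8 − (−108.39) = 18.59 dB → 18.6 dB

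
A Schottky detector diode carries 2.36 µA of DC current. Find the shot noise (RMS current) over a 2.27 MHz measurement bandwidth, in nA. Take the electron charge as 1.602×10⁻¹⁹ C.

1.31 nA

I_n = √(2qI·B)
2qI·B = 2 × 1.602×10⁻¹⁹ × 2.36×10⁻⁶ × 2.27×10⁶ = 1.72×10⁻¹⁸ A²
I_n = √(1.72×10⁻¹⁸) = 1.31×10⁻⁹ A = 1.31 nA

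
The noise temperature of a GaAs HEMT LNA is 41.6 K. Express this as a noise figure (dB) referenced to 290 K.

F = 1 + T_e/T₀ = 1 + 41.6/290 = 1.14345
NF = 10 log₁₀(1.14345) = 0.582 dB

0.582 dB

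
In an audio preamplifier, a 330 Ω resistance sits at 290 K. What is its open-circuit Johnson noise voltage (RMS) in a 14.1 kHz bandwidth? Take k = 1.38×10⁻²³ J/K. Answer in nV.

273 nV

V_n = √(4kTRB)
4kTRB = 4 × 1.38×10⁻²³ × 290 × 3.30×10² × 1.41×10⁴ = 7.45×10⁻¹⁴ V²
V_n = √(7.45×10⁻¹⁴) = 2.73×10⁻⁷ V = 273 nV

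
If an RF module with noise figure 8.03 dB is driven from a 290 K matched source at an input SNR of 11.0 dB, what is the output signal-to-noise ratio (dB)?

By definition F = SNR_in/SNR_out, so in dB: SNR_out = SNR_in − NF
SNR_out = 11.0 − 8.03 = 2.97 dB

2.97 dB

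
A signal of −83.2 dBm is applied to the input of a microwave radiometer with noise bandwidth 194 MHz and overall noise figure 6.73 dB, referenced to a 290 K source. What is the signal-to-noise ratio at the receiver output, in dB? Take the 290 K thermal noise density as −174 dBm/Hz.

Noise floor: N = −174 + 10 log₁₀(B) + NF
10 log₁₀(1.94×10⁸) = 82.88 dB
N = −174 + 82.88 + 6.73 = −84.39 dBm
SNR = P_sig − N = −83.2 − (−84.39) = 1.19 dB → 1.2 dB

1.2 dB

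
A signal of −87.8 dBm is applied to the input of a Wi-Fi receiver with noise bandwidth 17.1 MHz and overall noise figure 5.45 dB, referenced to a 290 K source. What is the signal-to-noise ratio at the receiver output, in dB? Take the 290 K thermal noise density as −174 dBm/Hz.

8.4 dB

Noise floor: N = −174 + 10 log₁₀(B) + NF
10 log₁₀(1.71×10⁷) = 72.33 dB
N = −174 + 72.33 + 5.45 = −96.22 dBm
SNR = P_sig − N = −87.8 − (−96.22) = 8.42 dB → 8.4 dB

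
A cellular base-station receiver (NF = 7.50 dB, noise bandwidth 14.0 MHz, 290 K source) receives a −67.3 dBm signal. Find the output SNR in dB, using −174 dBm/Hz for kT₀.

27.7 dB

Noise floor: N = −174 + 10 log₁₀(B) + NF
10 log₁₀(1.40×10⁷) = 71.46 dB
N = −174 + 71.46 + 7.50 = −95.04 dBm
SNR = P_sig − N = −67.3 − (−95.04) = 27.74 dB → 27.7 dB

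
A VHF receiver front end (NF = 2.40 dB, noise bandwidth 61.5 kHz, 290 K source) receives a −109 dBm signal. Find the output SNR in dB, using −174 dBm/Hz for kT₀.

14.7 dB

Noise floor: N = −174 + 10 log₁₀(B) + NF
10 log₁₀(6.15×10⁴) = 47.89 dB
N = −174 + 47.89 + 2.40 = −123.71 dBm
SNR = P_sig − N = −109 − (−123.71) = 14.71 dB → 14.7 dB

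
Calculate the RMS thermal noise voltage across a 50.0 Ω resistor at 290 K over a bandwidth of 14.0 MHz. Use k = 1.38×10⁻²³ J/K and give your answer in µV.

V_n = √(4kTRB)
4kTRB = 4 × 1.38×10⁻²³ × 290 × 5.00×10¹ × 1.40×10⁷ = 1.12×10⁻¹¹ V²
V_n = √(1.12×10⁻¹¹) = 3.35×10⁻⁶ V = 3.35 µV

3.35 µV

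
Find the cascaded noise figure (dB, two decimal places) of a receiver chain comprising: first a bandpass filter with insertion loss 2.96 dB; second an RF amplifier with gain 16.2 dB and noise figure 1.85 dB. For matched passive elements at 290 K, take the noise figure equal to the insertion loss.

4.81 dB

Convert to linear (a loss of L dB is a gain of −L dB): F_i = 10^(NF_i/10), G_i = 10^(G_i,dB/10)
  Stage 1: F_1 = 10^(2.96/10) = 1.977, G_1 = 10^(−2.96/10) = 0.5058
  Stage 2: F_2 = 10^(1.85/10) = 1.531, G_2 = 10^(16.2/10) = 41.69
Friis cascade:
  F = 1.977 + (1.531 − 1)/0.5058 = 3.027
NF = 10 log₁₀(3.027) = 4.81 dB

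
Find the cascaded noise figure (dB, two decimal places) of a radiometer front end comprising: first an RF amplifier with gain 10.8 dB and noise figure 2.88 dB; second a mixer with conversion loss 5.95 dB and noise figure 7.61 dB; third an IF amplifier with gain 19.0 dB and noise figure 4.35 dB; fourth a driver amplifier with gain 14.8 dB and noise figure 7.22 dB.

4.65 dB

Convert to linear (a loss of L dB is a gain of −L dB): F_i = 10^(NF_i/10), G_i = 10^(G_i,dB/10)
  Stage 1: F_1 = 10^(2.88/10) = 1.941, G_1 = 10^(10.8/10) = 12.02
  Stage 2: F_2 = 10^(7.61/10) = 5.768, G_2 = 10^(−5.95/10) = 0.2541
  Stage 3: F_3 = 10^(4.35/10) = 2.723, G_3 = 10^(19.0/10) = 79.43
  Stage 4: F_4 = 10^(7.22/10) = 5.272, G_4 = 10^(14.8/10) = 30.20
Friis cascade:
  F = 1.941 + (5.768 − 1)/12.02 + (2.723 − 1)/3.055 + (5.272 − 1)/242.7 = 2.919
NF = 10 log₁₀(2.919) = 4.65 dB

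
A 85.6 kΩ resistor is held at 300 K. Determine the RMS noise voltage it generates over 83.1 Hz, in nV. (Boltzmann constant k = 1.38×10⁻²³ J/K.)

343 nV

V_n = √(4kTRB)
4kTRB = 4 × 1.38×10⁻²³ × 300 × 8.56×10⁴ × 8.31×10¹ = 1.18×10⁻¹³ V²
V_n = √(1.18×10⁻¹³) = 3.43×10⁻⁷ V = 343 nV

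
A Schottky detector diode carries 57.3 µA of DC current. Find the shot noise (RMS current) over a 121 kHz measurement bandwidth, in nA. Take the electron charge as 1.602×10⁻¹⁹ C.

1.49 nA

I_n = √(2qI·B)
2qI·B = 2 × 1.602×10⁻¹⁹ × 5.73×10⁻⁵ × 1.21×10⁵ = 2.22×10⁻¹⁸ A²
I_n = √(2.22×10⁻¹⁸) = 1.49×10⁻⁹ A = 1.49 nA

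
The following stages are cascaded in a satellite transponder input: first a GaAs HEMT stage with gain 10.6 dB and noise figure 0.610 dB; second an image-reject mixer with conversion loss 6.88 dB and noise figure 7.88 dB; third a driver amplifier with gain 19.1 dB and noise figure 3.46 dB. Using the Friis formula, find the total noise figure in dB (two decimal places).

3.25 dB

Convert to linear (a loss of L dB is a gain of −L dB): F_i = 10^(NF_i/10), G_i = 10^(G_i,dB/10)
  Stage 1: F_1 = 10^(0.610/10) = 1.151, G_1 = 10^(10.6/10) = 11.48
  Stage 2: F_2 = 10^(7.88/10) = 6.138, G_2 = 10^(−6.88/10) = 0.2051
  Stage 3: F_3 = 10^(3.46/10) = 2.218, G_3 = 10^(19.1/10) = 81.28
Friis cascade:
  F = 1.151 + (6.138 − 1)/11.48 + (2.218 − 1)/2.355 = 2.116
NF = 10 log₁₀(2.116) = 3.25 dB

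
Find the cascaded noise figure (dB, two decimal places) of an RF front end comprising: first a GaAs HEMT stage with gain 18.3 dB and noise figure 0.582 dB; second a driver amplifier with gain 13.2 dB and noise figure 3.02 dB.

Convert to linear (a loss of L dB is a gain of −L dB): F_i = 10^(NF_i/10), G_i = 10^(G_i,dB/10)
  Stage 1: F_1 = 10^(0.582/10) = 1.143, G_1 = 10^(18.3/10) = 67.61
  Stage 2: F_2 = 10^(3.02/10) = 2.004, G_2 = 10^(13.2/10) = 20.89
Friis cascade:
  F = 1.143 + (2.004 − 1)/67.61 = 1.158
NF = 10 log₁₀(1.158) = 0.64 dB

0.64 dB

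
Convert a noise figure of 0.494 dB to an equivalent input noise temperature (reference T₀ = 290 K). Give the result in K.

F = 10^(0.494/10) = 1.12047
T_e = (F − 1)·T₀ = (1.12047 − 1) × 290 = 34.9 K

34.9 K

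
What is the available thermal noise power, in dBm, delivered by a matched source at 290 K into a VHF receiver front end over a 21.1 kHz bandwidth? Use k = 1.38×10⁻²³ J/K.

−130.7 dBm

P_n = kTB = 1.38×10⁻²³ × 290 × 2.11×10⁴ = 8.44×10⁻¹⁷ W
In dBm: 10 log₁₀(8.44×10⁻¹⁷ / 10⁻³) = −130.7 dBm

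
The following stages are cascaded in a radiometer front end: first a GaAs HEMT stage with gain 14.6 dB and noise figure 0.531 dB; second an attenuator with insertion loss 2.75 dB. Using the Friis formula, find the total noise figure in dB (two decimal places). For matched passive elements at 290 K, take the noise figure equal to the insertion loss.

Convert to linear (a loss of L dB is a gain of −L dB): F_i = 10^(NF_i/10), G_i = 10^(G_i,dB/10)
  Stage 1: F_1 = 10^(0.531/10) = 1.130, G_1 = 10^(14.6/10) = 28.84
  Stage 2: F_2 = 10^(2.75/10) = 1.884, G_2 = 10^(−2.75/10) = 0.5309
Friis cascade:
  F = 1.130 + (1.884 − 1)/28.84 = 1.161
NF = 10 log₁₀(1.161) = 0.65 dB

0.65 dB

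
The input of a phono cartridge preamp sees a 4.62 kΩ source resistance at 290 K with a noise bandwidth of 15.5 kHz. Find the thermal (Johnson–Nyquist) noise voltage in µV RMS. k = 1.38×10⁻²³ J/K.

1.07 µV

V_n = √(4kTRB)
4kTRB = 4 × 1.38×10⁻²³ × 290 × 4.62×10³ × 1.55×10⁴ = 1.15×10⁻¹² V²
V_n = √(1.15×10⁻¹²) = 1.07×10⁻⁶ V = 1.07 µV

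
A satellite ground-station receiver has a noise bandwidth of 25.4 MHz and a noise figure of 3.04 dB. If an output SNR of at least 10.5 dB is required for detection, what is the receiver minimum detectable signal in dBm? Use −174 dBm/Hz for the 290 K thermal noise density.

−86.4 dBm

Sensitivity = −174 + 10 log₁₀(B) + NF + SNR_min
= −174 + 74.05 + 3.04 + 10.5
= −86.41 dBm → −86.4 dBm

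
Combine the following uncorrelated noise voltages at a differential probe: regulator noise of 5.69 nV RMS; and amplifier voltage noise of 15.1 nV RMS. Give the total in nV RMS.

Uncorrelated sources add in power (mean-square): V_tot = √(ΣV_i²)
V_tot = √[(5.69×10⁻⁹)² + (1.51×10⁻⁸)²] = 1.61×10⁻⁸ V = 16.1 nV

16.1 nV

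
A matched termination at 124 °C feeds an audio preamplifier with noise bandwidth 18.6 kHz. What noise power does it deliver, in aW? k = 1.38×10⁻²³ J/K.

T = 124 °C + 273.15 = 397.15 K
P_n = kTB = 1.38×10⁻²³ × 397.15 × 1.86×10⁴ = 1.02×10⁻¹⁶ W = 102 aW

102 aW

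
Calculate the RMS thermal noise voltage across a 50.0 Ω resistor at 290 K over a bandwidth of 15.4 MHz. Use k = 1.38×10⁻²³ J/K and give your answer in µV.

V_n = √(4kTRB)
4kTRB = 4 × 1.38×10⁻²³ × 290 × 5.00×10¹ × 1.54×10⁷ = 1.23×10⁻¹¹ V²
V_n = √(1.23×10⁻¹¹) = 3.51×10⁻⁶ V = 3.51 µV

3.51 µV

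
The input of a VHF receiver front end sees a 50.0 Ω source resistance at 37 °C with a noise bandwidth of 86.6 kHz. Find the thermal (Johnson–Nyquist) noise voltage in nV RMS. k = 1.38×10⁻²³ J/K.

T = 37 °C + 273.15 = 310.15 K
V_n = √(4kTRB)
4kTRB = 4 × 1.38×10⁻²³ × 310.15 × 5.00×10¹ × 8.66×10⁴ = 7.41×10⁻¹⁴ V²
V_n = √(7.41×10⁻¹⁴) = 2.72×10⁻⁷ V = 272 nV

272 nV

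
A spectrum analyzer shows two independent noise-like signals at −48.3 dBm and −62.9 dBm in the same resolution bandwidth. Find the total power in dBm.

−48.2 dBm

Convert to linear, add, convert back:
P₁ = 1.48×10⁻⁸ W, P₂ = 5.13×10⁻¹⁰ W
P_tot = 1.53×10⁻⁸ W → 10 log₁₀(P_tot / 10⁻³) = −48.2 dBm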